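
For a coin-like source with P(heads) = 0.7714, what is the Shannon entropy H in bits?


H = -p*log2(p) - (1-p)*log2(1-p). -0.7714*log2(0.7714) = 0.288850; -0.2286*log2(0.2286) = 0.486713. H = 0.288850 + 0.486713 = 0.7756

0.7756 bits


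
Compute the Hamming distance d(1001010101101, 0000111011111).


Count differing positions: ^ . . ^ ^ . ^ ^ ^ . . ^ . = 7 differences

7


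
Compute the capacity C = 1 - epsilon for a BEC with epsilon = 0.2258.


C = 1 - epsilon = 1 - 0.2258 = 0.7742

0.7742 bits


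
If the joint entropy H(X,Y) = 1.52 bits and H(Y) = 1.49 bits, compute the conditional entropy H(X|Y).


H(X|Y) = H(X,Y) - H(Y) = 1.52 - 1.49 = 0.03

0.03 bits


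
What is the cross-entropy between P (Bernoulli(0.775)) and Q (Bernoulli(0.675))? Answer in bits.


H(P,Q) = -p*log2(q) - (1-p)*log2(1-q). -0.775*log2(0.675) = 0.439456; -0.225*log2(0.325) = 0.364835. H(P,Q) = 0.439456 + 0.364835 = 0.8043

0.8043 bits


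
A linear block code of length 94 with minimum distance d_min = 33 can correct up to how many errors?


Correction capability = floor((d-1)/2) = floor((33-1)/2) = 16

16 errors


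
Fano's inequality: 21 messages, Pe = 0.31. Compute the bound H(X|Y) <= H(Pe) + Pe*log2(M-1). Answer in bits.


H(Pe) = -Pe*log2(Pe) - (1-Pe)*log2(1-Pe) = -0.31*log2(0.31) - 0.69*log2(0.69) = 0.523795 + 0.369379 = 0.8932. Pe*log2(M-1) = 0.31*log2(20) = 1.339798. Bound = H(Pe) + Pe*log2(M-1) = 0.523795 + 0.369379 + 1.339798 = 2.233

2.233 bits


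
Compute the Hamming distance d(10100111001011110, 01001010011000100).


Count differing positions: ^ ^ ^ . ^ ^ . ^ . ^ . . ^ ^ . ^ . = 10 differences

10


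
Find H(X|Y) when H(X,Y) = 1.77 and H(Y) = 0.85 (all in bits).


H(X|Y) = H(X,Y) - H(Y) = 1.77 - 0.85 = 0.92

0.92 bits


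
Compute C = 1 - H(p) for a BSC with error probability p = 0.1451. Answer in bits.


H(p) = -p*log2(p) - (1-p)*log2(1-p) = -0.1451*log2(0.1451) - 0.8549*log2(0.8549) = 0.404086 + 0.193355 = 0.5974. C = 1 - H(p) = 1 - 0.5974 = 0.4026

0.4026 bits


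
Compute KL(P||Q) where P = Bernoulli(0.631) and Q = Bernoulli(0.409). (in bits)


KL = p*log2(p/q) + (1-p)*log2((1-p)/(1-q)) = 0.631*log2(0.631/0.409) + 0.369*log2(0.369/0.591) = 0.144

0.144 bits


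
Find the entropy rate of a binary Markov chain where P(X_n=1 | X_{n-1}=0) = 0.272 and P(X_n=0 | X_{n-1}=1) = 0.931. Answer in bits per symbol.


Stationary distribution: pi_0 = p10/(p01+p10) = 0.7739, pi_1 = 0.2261. Entropy rate H' = pi_0*H(p01) + pi_1*H(p10) = 0.7739*0.8443 + 0.2261*0.3622 = 0.7353

0.7353 bits/symbol


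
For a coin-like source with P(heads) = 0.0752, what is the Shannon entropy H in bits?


H = -p*log2(p) - (1-p)*log2(1-p). -0.0752*log2(0.0752) = 0.280731; -0.9248*log2(0.9248) = 0.104305. H = 0.280731 + 0.104305 = 0.385

0.385 bits


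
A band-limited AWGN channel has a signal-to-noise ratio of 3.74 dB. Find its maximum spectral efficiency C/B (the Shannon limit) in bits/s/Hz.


SNR_linear = 10^(3.74/10) = 2.3659; C/B = log2(1 + SNR_linear) = log2(1 + 2.3659) = 1.751

1.751 bits/s/Hz


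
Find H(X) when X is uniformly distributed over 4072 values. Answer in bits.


H = log2(n) = log2(4072) = 11.9915

11.9915 bits


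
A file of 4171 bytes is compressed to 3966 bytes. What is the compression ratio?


Ratio = original / compressed = 4171 / 3966 = 1.0517

1.0517


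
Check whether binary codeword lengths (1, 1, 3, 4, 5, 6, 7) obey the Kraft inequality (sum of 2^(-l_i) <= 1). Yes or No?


Kraft sum = sum(2^(-l_i)) = 1.2422, need <= 1. Result: violated (a binary prefix-free code with these lengths cannot exist)

No


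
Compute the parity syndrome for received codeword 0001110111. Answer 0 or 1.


Syndrome = XOR of all bits = 0 XOR 0 XOR 0 XOR 1 XOR 1 XOR 1 XOR 0 XOR 1 XOR 1 XOR 1 = 0

0


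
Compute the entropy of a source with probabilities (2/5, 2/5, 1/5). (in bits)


H = -sum(p_i * log2(p_i)). Terms: -(2/5)*log2(2/5) = 0.528771; -(2/5)*log2(2/5) = 0.528771; -(1/5)*log2(1/5) = 0.464386. H = 0.528771 + 0.528771 + 0.464386 = 1.5219

1.5219 bits


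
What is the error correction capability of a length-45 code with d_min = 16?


Correction capability = floor((d-1)/2) = floor((16-1)/2) = 7

7 errors


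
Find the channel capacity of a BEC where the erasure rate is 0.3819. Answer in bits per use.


C = 1 - epsilon = 1 - 0.3819 = 0.6181

0.6181 bits


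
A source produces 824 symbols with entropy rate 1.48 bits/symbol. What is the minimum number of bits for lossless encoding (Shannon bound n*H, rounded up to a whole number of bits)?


Minimum bits >= n * H = 824 * 1.48 = 1219.52, rounded up to a whole number of bits = 1220

1220 bits


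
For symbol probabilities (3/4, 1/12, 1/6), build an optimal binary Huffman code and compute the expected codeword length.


Huffman construction (repeatedly merge the two least-probable nodes; each merge adds 1 bit to every symbol beneath it): 1/12 + 1/6 = 1/4; 1/4 + 3/4 = 1. Resulting codeword lengths (in the order the probabilities were given): (1, 2, 2). L_avg = sum(p_i * l_i) = 3/4*1 + 1/12*2 + 1/6*2 = 5/4 = 1.25

1.25 bits


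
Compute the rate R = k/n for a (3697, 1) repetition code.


Rate = k/n = 1/3697

1/3697


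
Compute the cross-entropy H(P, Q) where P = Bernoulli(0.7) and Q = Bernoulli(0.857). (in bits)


H(P,Q) = -p*log2(q) - (1-p)*log2(1-q). -0.7*log2(0.857) = 0.155843; -0.3*log2(0.143) = 0.841774. H(P,Q) = 0.155843 + 0.841774 = 0.9976

0.9976 bits


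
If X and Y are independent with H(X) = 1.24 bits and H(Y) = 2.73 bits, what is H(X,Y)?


For independent variables, H(X,Y) = H(X) + H(Y) = 1.24 + 2.73 = 3.97

3.97 bits


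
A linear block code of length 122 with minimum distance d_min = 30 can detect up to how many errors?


Detection capability = d_min - 1 = 30 - 1 = 29

29 errors


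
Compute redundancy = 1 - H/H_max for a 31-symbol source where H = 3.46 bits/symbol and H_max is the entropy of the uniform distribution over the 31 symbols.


H_max = log2(K) = log2(31) = 4.9542 bits/symbol. Redundancy = 1 - H/H_max = 1 - 3.46/4.9542 = 1 - 0.6984 = 0.3016

0.3016


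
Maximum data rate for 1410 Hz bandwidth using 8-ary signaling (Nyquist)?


Rate = 2 * B * log2(M) = 2 * 1410 * 3.0 = 8460.0

8460.0 bps


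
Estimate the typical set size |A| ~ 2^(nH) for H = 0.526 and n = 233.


log2|A_typical| = nH = 233 * 0.526 = 122.558, so |A_typical| ~ 2^122.558 = 7.828e+36

7.828e+36


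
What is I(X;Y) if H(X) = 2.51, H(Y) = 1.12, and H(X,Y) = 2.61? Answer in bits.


I(X;Y) = H(X) + H(Y) - H(X,Y) = 2.51 + 1.12 - 2.61 = 1.02

1.02 bits


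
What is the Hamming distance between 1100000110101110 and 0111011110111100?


Count differing positions: ^ . ^ ^ . ^ ^ . . . . ^ . . ^ . = 7 differences

7


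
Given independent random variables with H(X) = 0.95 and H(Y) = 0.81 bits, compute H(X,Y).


For independent variables, H(X,Y) = H(X) + H(Y) = 0.95 + 0.81 = 1.76

1.76 bits


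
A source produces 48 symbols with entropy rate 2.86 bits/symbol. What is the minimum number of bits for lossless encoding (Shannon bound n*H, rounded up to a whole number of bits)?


Minimum bits >= n * H = 48 * 2.86 = 137.28, rounded up to a whole number of bits = 138

138 bits


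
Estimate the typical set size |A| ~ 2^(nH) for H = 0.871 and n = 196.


log2|A_typical| = nH = 196 * 0.871 = 170.716, so |A_typical| ~ 2^170.716 = 2.458e+51

2.458e+51


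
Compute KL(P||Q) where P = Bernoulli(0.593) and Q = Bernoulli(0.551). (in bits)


KL = p*log2(p/q) + (1-p)*log2((1-p)/(1-q)) = 0.593*log2(0.593/0.551) + 0.407*log2(0.407/0.449) = 0.0052

0.0052 bits


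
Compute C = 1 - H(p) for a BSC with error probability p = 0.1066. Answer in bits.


H(p) = -p*log2(p) - (1-p)*log2(1-p) = -0.1066*log2(0.1066) - 0.8934*log2(0.8934) = 0.344288 + 0.145286 = 0.4896. C = 1 - H(p) = 1 - 0.4896 = 0.5104

0.5104 bits


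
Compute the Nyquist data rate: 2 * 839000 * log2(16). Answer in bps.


Rate = 2 * B * log2(M) = 2 * 839000 * 4.0 = 6712000.0

6712000.0 bps


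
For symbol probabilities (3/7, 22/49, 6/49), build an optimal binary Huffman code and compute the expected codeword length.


Huffman construction (repeatedly merge the two least-probable nodes; each merge adds 1 bit to every symbol beneath it): 6/49 + 3/7 = 27/49; 22/49 + 27/49 = 1. Resulting codeword lengths (in the order the probabilities were given): (2, 1, 2). L_avg = sum(p_i * l_i) = 3/7*2 + 22/49*1 + 6/49*2 = 76/49 = 1.551

1.551 bits


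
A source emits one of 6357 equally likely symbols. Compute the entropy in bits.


H = log2(n) = log2(6357) = 12.6341

12.6341 bits


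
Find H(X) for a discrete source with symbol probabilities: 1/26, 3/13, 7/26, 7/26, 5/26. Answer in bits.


H = -sum(p_i * log2(p_i)). Terms: -(1/26)*log2(1/26) = 0.180786; -(3/13)*log2(3/13) = 0.488187; -(7/26)*log2(7/26) = 0.509677; -(7/26)*log2(7/26) = 0.509677; -(5/26)*log2(5/26) = 0.457406. H = 0.180786 + 0.488187 + 0.509677 + 0.509677 + 0.457406 = 2.1457

2.1457 bits


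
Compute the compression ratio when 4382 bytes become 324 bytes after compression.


Ratio = original / compressed = 4382 / 324 = 13.5247

13.5247


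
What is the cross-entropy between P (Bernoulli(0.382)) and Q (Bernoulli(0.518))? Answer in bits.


H(P,Q) = -p*log2(q) - (1-p)*log2(1-q). -0.382*log2(0.518) = 0.362509; -0.618*log2(0.482) = 0.650689. H(P,Q) = 0.362509 + 0.650689 = 1.0132

1.0132 bits


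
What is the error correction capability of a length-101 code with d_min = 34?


Correction capability = floor((d-1)/2) = floor((34-1)/2) = 16

16 errors


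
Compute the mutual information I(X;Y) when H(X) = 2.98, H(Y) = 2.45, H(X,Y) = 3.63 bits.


I(X;Y) = H(X) + H(Y) - H(X,Y) = 2.98 + 2.45 - 3.63 = 1.8

1.8 bits


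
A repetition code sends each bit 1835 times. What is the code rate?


Rate = k/n = 1/1835

1/1835


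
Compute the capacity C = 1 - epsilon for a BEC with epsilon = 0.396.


C = 1 - epsilon = 1 - 0.396 = 0.604

0.604 bits


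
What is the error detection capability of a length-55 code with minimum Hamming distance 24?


Detection capability = d_min - 1 = 24 - 1 = 23

23 errors


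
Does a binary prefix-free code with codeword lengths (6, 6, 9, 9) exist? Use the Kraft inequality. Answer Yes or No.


Kraft sum = sum(2^(-l_i)) = 0.0352, need <= 1. Result: satisfied (a binary prefix-free code with these lengths exists)

Yes


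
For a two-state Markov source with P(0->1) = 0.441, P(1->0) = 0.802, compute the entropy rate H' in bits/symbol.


Stationary distribution: pi_0 = p10/(p01+p10) = 0.6452, pi_1 = 0.3548. Entropy rate H' = pi_0*H(p01) + pi_1*H(p10) = 0.6452*0.9899 + 0.3548*0.7179 = 0.8934

0.8934 bits/symbol


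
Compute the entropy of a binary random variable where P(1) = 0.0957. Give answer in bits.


H = -p*log2(p) - (1-p)*log2(1-p). -0.0957*log2(0.0957) = 0.323977; -0.9043*log2(0.9043) = 0.131238. H = 0.323977 + 0.131238 = 0.4552

0.4552 bits


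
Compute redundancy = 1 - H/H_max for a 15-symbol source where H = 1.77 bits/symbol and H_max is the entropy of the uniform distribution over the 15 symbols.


H_max = log2(K) = log2(15) = 3.9069 bits/symbol. Redundancy = 1 - H/H_max = 1 - 1.77/3.9069 = 1 - 0.453 = 0.547

0.547


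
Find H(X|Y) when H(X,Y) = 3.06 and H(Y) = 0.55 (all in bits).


H(X|Y) = H(X,Y) - H(Y) = 3.06 - 0.55 = 2.51

2.51 bits


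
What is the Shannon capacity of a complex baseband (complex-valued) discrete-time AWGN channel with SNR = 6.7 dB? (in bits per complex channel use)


SNR_linear = 10^(6.7/10) = 4.6774; C = log2(1 + SNR_linear) = log2(1 + 4.6774) = 2.5052

2.5052 bits/channel use


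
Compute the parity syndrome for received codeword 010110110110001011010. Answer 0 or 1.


Syndrome = XOR of all bits = 0 XOR 1 XOR 0 XOR 1 XOR 1 XOR 0 XOR 1 XOR 1 XOR 0 XOR 1 XOR 1 XOR 0 XOR 0 XOR 0 XOR 1 XOR 0 XOR 1 XOR 1 XOR 0 XOR 1 XOR 0 = 1

1


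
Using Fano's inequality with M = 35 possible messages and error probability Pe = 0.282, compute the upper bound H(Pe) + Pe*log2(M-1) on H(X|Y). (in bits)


H(Pe) = -Pe*log2(Pe) - (1-Pe)*log2(1-Pe) = -0.282*log2(0.282) - 0.718*log2(0.718) = 0.514998 + 0.343164 = 0.8582. Pe*log2(M-1) = 0.282*log2(34) = 1.434665. Bound = H(Pe) + Pe*log2(M-1) = 0.514998 + 0.343164 + 1.434665 = 2.2928

2.2928 bits


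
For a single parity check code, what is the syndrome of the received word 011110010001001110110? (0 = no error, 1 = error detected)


Syndrome = XOR of all bits = 0 XOR 1 XOR 1 XOR 1 XOR 1 XOR 0 XOR 0 XOR 1 XOR 0 XOR 0 XOR 0 XOR 1 XOR 0 XOR 0 XOR 1 XOR 1 XOR 1 XOR 0 XOR 1 XOR 1 XOR 0 = 1

1


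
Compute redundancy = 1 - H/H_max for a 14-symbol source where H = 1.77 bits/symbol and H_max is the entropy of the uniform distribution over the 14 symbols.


H_max = log2(K) = log2(14) = 3.8074 bits/symbol. Redundancy = 1 - H/H_max = 1 - 1.77/3.8074 = 1 - 0.4649 = 0.5351

0.5351


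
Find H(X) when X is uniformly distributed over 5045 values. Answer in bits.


H = log2(n) = log2(5045) = 12.3006

12.3006 bits


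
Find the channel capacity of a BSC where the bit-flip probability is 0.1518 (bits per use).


H(p) = -p*log2(p) - (1-p)*log2(1-p) = -0.1518*log2(0.1518) - 0.8482*log2(0.8482) = 0.412859 + 0.201468 = 0.6143. C = 1 - H(p) = 1 - 0.6143 = 0.3857

0.3857 bits


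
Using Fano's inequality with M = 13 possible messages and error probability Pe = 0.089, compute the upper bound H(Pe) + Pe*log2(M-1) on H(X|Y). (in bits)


H(Pe) = -Pe*log2(Pe) - (1-Pe)*log2(1-Pe) = -0.089*log2(0.089) - 0.911*log2(0.911) = 0.310615 + 0.122509 = 0.4331. Pe*log2(M-1) = 0.089*log2(12) = 0.319062. Bound = H(Pe) + Pe*log2(M-1) = 0.310615 + 0.122509 + 0.319062 = 0.7522

0.7522 bits


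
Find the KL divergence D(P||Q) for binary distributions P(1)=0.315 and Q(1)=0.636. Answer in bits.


KL = p*log2(p/q) + (1-p)*log2((1-p)/(1-q)) = 0.315*log2(0.315/0.636) + 0.685*log2(0.685/0.364) = 0.3055

0.3055 bits


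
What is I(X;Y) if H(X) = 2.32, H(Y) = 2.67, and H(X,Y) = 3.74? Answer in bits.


I(X;Y) = H(X) + H(Y) - H(X,Y) = 2.32 + 2.67 - 3.74 = 1.25

1.25 bits


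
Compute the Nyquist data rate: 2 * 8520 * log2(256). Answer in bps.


Rate = 2 * B * log2(M) = 2 * 8520 * 8.0 = 136320.0

136320.0 bps


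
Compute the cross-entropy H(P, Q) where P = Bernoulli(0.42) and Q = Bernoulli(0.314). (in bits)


H(P,Q) = -p*log2(q) - (1-p)*log2(1-q). -0.42*log2(0.314) = 0.701889; -0.58*log2(0.686) = 0.315357. H(P,Q) = 0.701889 + 0.315357 = 1.0172

1.0172 bits


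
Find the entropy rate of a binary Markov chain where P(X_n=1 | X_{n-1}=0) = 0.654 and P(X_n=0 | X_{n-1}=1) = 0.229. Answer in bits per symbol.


Stationary distribution: pi_0 = p10/(p01+p10) = 0.2593, pi_1 = 0.7407. Entropy rate H' = pi_0*H(p01) + pi_1*H(p10) = 0.2593*0.9304 + 0.7407*0.7763 = 0.8162

0.8162 bits/symbol


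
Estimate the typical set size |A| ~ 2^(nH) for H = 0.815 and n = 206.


log2|A_typical| = nH = 206 * 0.815 = 167.89, so |A_typical| ~ 2^167.89 = 3.467e+50

3.467e+50


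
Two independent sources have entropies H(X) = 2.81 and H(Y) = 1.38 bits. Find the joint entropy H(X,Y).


For independent variables, H(X,Y) = H(X) + H(Y) = 2.81 + 1.38 = 4.19

4.19 bits


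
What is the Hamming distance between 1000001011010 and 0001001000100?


Count differing positions: ^ . . ^ . . . . ^ ^ ^ ^ . = 6 differences

6


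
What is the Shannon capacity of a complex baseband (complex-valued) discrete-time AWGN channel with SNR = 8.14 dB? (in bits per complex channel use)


SNR_linear = 10^(8.14/10) = 6.5163; C = log2(1 + SNR_linear) = log2(1 + 6.5163) = 2.91

2.91 bits/channel use


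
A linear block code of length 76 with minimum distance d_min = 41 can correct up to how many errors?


Correction capability = floor((d-1)/2) = floor((41-1)/2) = 20

20 errors


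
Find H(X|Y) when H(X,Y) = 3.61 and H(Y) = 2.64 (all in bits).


H(X|Y) = H(X,Y) - H(Y) = 3.61 - 2.64 = 0.97

0.97 bits


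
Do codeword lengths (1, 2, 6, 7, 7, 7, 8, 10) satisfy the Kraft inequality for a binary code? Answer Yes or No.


Kraft sum = sum(2^(-l_i)) = 0.7939, need <= 1. Result: satisfied (a binary prefix-free code with these lengths exists)

Yes


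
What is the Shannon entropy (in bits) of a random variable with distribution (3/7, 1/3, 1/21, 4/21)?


H = -sum(p_i * log2(p_i)). Terms: -(3/7)*log2(3/7) = 0.523882; -(1/3)*log2(1/3) = 0.528321; -(1/21)*log2(1/21) = 0.209158; -(4/21)*log2(4/21) = 0.455680. H = 0.523882 + 0.528321 + 0.209158 + 0.455680 = 1.717

1.717 bits


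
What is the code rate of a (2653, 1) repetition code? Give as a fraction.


Rate = k/n = 1/2653

1/2653


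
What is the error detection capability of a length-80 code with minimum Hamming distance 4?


Detection capability = d_min - 1 = 4 - 1 = 3

3 errors


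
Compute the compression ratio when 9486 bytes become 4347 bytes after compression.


Ratio = original / compressed = 9486 / 4347 = 2.1822

2.1822


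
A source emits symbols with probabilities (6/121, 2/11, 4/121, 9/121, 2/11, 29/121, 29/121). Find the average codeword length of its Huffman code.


Huffman construction (repeatedly merge the two least-probable nodes; each merge adds 1 bit to every symbol beneath it): 4/121 + 6/121 = 10/121; 9/121 + 10/121 = 19/121; 19/121 + 2/11 = 41/121; 2/11 + 29/121 = 51/121; 29/121 + 41/121 = 70/121; 51/121 + 70/121 = 1. Resulting codeword lengths (in the order the probabilities were given): (5, 3, 5, 4, 2, 2, 2). L_avg = sum(p_i * l_i) = 6/121*5 + 2/11*3 + 4/121*5 + 9/121*4 + 2/11*2 + 29/121*2 + 29/121*2 = 312/121 = 2.5785

2.5785 bits


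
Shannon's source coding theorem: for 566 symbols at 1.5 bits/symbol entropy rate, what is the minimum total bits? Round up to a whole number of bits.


Minimum bits >= n * H = 566 * 1.5 = 849.0, rounded up to a whole number of bits = 849

849 bits


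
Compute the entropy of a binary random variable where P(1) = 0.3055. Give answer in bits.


H = -p*log2(p) - (1-p)*log2(1-p). -0.3055*log2(0.3055) = 0.522636; -0.6945*log2(0.6945) = 0.365275. H = 0.522636 + 0.365275 = 0.8879

0.8879 bits


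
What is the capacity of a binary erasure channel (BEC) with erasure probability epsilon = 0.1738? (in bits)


C = 1 - epsilon = 1 - 0.1738 = 0.8262

0.8262 bits


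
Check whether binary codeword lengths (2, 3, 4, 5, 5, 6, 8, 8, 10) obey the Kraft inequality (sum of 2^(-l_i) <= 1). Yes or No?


Kraft sum = sum(2^(-l_i)) = 0.5244, need <= 1. Result: satisfied (a binary prefix-free code with these lengths exists)

Yes


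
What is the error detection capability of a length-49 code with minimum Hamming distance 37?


Detection capability = d_min - 1 = 37 - 1 = 36

36 errors


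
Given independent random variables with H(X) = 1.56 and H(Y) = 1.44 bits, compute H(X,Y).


For independent variables, H(X,Y) = H(X) + H(Y) = 1.56 + 1.44 = 3.0

3.0 bits


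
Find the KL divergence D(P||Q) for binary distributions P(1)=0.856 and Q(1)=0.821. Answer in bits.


KL = p*log2(p/q) + (1-p)*log2((1-p)/(1-q)) = 0.856*log2(0.856/0.821) + 0.144*log2(0.144/0.179) = 0.0064

0.0064 bits


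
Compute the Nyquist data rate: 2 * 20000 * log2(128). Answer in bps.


Rate = 2 * B * log2(M) = 2 * 20000 * 7.0 = 280000.0

280000.0 bps


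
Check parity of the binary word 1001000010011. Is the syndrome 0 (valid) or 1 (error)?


Syndrome = XOR of all bits = 1 XOR 0 XOR 0 XOR 1 XOR 0 XOR 0 XOR 0 XOR 0 XOR 1 XOR 0 XOR 0 XOR 1 XOR 1 = 1

1


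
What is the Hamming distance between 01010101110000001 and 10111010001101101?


Count differing positions: ^ ^ ^ . ^ ^ ^ ^ ^ ^ ^ ^ . ^ ^ . . = 13 differences

13


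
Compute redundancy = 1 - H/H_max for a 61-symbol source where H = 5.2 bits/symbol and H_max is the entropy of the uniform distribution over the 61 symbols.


H_max = log2(K) = log2(61) = 5.9307 bits/symbol. Redundancy = 1 - H/H_max = 1 - 5.2/5.9307 = 1 - 0.8768 = 0.1232

0.1232


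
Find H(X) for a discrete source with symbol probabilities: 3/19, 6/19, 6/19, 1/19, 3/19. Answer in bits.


H = -sum(p_i * log2(p_i)). Terms: -(3/19)*log2(3/19) = 0.420468; -(6/19)*log2(6/19) = 0.525147; -(6/19)*log2(6/19) = 0.525147; -(1/19)*log2(1/19) = 0.223575; -(3/19)*log2(3/19) = 0.420468. H = 0.420468 + 0.525147 + 0.525147 + 0.223575 + 0.420468 = 2.1148

2.1148 bits


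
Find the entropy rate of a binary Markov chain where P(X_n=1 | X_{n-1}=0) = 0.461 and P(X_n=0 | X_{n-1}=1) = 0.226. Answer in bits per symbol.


Stationary distribution: pi_0 = p10/(p01+p10) = 0.329, pi_1 = 0.671. Entropy rate H' = pi_0*H(p01) + pi_1*H(p10) = 0.329*0.9956 + 0.671*0.771 = 0.8449

0.8449 bits/symbol


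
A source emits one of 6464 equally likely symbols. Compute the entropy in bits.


H = log2(n) = log2(6464) = 12.6582

12.6582 bits


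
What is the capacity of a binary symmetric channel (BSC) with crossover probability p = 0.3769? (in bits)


H(p) = -p*log2(p) - (1-p)*log2(1-p) = -0.3769*log2(0.3769) - 0.6231*log2(0.6231) = 0.530580 + 0.425244 = 0.9558. C = 1 - H(p) = 1 - 0.9558 = 0.0442

0.0442 bits


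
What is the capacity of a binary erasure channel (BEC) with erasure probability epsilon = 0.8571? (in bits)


C = 1 - epsilon = 1 - 0.8571 = 0.1429

0.1429 bits


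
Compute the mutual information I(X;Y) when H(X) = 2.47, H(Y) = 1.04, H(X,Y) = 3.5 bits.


I(X;Y) = H(X) + H(Y) - H(X,Y) = 2.47 + 1.04 - 3.5 = 0.01

0.01 bits


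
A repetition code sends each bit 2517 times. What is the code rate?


Rate = k/n = 1/2517

1/2517


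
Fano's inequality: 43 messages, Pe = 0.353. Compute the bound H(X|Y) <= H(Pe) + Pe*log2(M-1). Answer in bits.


H(Pe) = -Pe*log2(Pe) - (1-Pe)*log2(1-Pe) = -0.353*log2(0.353) - 0.647*log2(0.647) = 0.530298 + 0.406421 = 0.9367. Pe*log2(M-1) = 0.353*log2(42) = 1.903488. Bound = H(Pe) + Pe*log2(M-1) = 0.530298 + 0.406421 + 1.903488 = 2.8402

2.8402 bits


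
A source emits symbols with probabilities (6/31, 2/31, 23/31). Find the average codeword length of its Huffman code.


Huffman construction (repeatedly merge the two least-probable nodes; each merge adds 1 bit to every symbol beneath it): 2/31 + 6/31 = 8/31; 8/31 + 23/31 = 1. Resulting codeword lengths (in the order the probabilities were given): (2, 2, 1). L_avg = sum(p_i * l_i) = 6/31*2 + 2/31*2 + 23/31*1 = 39/31 = 1.2581

1.2581 bits


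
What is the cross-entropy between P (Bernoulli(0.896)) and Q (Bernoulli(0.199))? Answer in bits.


H(P,Q) = -p*log2(q) - (1-p)*log2(1-q). -0.896*log2(0.199) = 2.086927; -0.104*log2(0.801) = 0.033293. H(P,Q) = 2.086927 + 0.033293 = 2.1202

2.1202 bits


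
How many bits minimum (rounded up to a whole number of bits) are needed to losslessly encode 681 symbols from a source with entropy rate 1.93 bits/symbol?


Minimum bits >= n * H = 681 * 1.93 = 1314.33, rounded up to a whole number of bits = 1315

1315 bits


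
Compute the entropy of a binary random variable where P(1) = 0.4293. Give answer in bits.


H = -p*log2(p) - (1-p)*log2(1-p). -0.4293*log2(0.4293) = 0.523721; -0.5707*log2(0.5707) = 0.461808. H = 0.523721 + 0.461808 = 0.9855

0.9855 bits


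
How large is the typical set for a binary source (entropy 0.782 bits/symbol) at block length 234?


log2|A_typical| = nH = 234 * 0.782 = 182.988, so |A_typical| ~ 2^182.988 = 1.216e+55

1.216e+55


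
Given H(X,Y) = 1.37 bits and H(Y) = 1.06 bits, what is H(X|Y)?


H(X|Y) = H(X,Y) - H(Y) = 1.37 - 1.06 = 0.31

0.31 bits


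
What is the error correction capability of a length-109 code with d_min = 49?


Correction capability = floor((d-1)/2) = floor((49-1)/2) = 24

24 errors


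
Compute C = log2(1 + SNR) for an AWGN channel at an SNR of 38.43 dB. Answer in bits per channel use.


SNR_linear = 10^(38.43/10) = 6966.2651; C = log2(1 + SNR_linear) = log2(1 + 6966.2651) = 12.7664

12.7664 bits/channel use


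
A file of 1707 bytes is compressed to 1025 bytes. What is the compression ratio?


Ratio = original / compressed = 1707 / 1025 = 1.6654

1.6654


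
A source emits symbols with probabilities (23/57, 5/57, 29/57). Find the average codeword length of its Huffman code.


Huffman construction (repeatedly merge the two least-probable nodes; each merge adds 1 bit to every symbol beneath it): 5/57 + 23/57 = 28/57; 28/57 + 29/57 = 1. Resulting codeword lengths (in the order the probabilities were given): (2, 2, 1). L_avg = sum(p_i * l_i) = 23/57*2 + 5/57*2 + 29/57*1 = 85/57 = 1.4912

1.4912 bits


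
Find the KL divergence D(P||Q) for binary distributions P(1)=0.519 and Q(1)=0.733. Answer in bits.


KL = p*log2(p/q) + (1-p)*log2((1-p)/(1-q)) = 0.519*log2(0.519/0.733) + 0.481*log2(0.481/0.267) = 0.15

0.15 bits


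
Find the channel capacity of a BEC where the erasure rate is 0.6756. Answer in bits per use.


C = 1 - epsilon = 1 - 0.6756 = 0.3244

0.3244 bits


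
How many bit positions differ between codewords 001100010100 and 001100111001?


Count differing positions: . . . . . . ^ . ^ ^ . ^ = 4 differences

4


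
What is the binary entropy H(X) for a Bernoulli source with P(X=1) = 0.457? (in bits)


H = -p*log2(p) - (1-p)*log2(1-p). -0.457*log2(0.457) = 0.516288; -0.543*log2(0.543) = 0.478370. H = 0.516288 + 0.478370 = 0.9947

0.9947 bits


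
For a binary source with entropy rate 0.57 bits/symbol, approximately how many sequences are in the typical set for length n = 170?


log2|A_typical| = nH = 170 * 0.57 = 96.9, so |A_typical| ~ 2^96.9 = 1.478e+29

1.478e+29


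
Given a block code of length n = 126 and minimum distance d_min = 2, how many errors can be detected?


Detection capability = d_min - 1 = 2 - 1 = 1

1 errors


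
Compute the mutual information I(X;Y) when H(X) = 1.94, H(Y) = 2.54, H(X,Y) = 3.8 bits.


I(X;Y) = H(X) + H(Y) - H(X,Y) = 1.94 + 2.54 - 3.8 = 0.68

0.68 bits


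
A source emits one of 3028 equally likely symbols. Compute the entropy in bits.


H = log2(n) = log2(3028) = 11.5641

11.5641 bits


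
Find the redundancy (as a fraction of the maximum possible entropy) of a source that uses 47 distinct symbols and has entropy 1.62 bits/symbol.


H_max = log2(K) = log2(47) = 5.5546 bits/symbol. Redundancy = 1 - H/H_max = 1 - 1.62/5.5546 = 1 - 0.2917 = 0.7083

0.7083


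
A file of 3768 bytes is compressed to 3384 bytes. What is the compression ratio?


Ratio = original / compressed = 3768 / 3384 = 1.1135

1.1135


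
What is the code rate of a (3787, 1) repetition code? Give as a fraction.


Rate = k/n = 1/3787

1/3787


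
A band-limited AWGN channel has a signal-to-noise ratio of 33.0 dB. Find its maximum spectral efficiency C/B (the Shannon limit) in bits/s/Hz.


SNR_linear = 10^(33.0/10) = 1995.2623; C/B = log2(1 + SNR_linear) = log2(1 + 1995.2623) = 10.9631

10.9631 bits/s/Hz


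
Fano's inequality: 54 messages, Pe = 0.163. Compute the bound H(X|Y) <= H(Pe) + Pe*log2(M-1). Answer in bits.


H(Pe) = -Pe*log2(Pe) - (1-Pe)*log2(1-Pe) = -0.163*log2(0.163) - 0.837*log2(0.837) = 0.426580 + 0.214858 = 0.6414. Pe*log2(M-1) = 0.163*log2(53) = 0.933651. Bound = H(Pe) + Pe*log2(M-1) = 0.426580 + 0.214858 + 0.933651 = 1.5751

1.5751 bits


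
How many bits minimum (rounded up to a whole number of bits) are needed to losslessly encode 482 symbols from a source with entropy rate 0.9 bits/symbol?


Minimum bits >= n * H = 482 * 0.9 = 433.8, rounded up to a whole number of bits = 434

434 bits


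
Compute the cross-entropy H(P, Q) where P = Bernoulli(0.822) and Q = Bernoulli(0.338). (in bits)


H(P,Q) = -p*log2(q) - (1-p)*log2(1-q). -0.822*log2(0.338) = 1.286352; -0.178*log2(0.662) = 0.105927. H(P,Q) = 1.286352 + 0.105927 = 1.3923

1.3923 bits


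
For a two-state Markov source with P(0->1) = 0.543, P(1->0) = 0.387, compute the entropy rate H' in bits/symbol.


Stationary distribution: pi_0 = p10/(p01+p10) = 0.4161, pi_1 = 0.5839. Entropy rate H' = pi_0*H(p01) + pi_1*H(p10) = 0.4161*0.9947 + 0.5839*0.9628 = 0.9761

0.9761 bits/symbol


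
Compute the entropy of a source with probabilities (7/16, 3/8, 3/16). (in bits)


H = -sum(p_i * log2(p_i)). Terms: -(7/16)*log2(7/16) = 0.521782; -(3/8)*log2(3/8) = 0.530639; -(3/16)*log2(3/16) = 0.452820. H = 0.521782 + 0.530639 + 0.452820 = 1.5052

1.5052 bits


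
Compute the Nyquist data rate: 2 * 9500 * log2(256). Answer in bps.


Rate = 2 * B * log2(M) = 2 * 9500 * 8.0 = 152000.0

152000.0 bps


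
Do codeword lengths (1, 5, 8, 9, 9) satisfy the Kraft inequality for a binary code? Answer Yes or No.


Kraft sum = sum(2^(-l_i)) = 0.5391, need <= 1. Result: satisfied (a binary prefix-free code with these lengths exists)

Yes


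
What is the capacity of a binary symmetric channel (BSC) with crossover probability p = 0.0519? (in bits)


H(p) = -p*log2(p) - (1-p)*log2(1-p) = -0.0519*log2(0.0519) - 0.9481*log2(0.9481) = 0.221516 + 0.072898 = 0.2944. C = 1 - H(p) = 1 - 0.2944 = 0.7056

0.7056 bits


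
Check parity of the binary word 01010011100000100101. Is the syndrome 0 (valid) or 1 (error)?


Syndrome = XOR of all bits = 0 XOR 1 XOR 0 XOR 1 XOR 0 XOR 0 XOR 1 XOR 1 XOR 1 XOR 0 XOR 0 XOR 0 XOR 0 XOR 0 XOR 1 XOR 0 XOR 0 XOR 1 XOR 0 XOR 1 = 0

0


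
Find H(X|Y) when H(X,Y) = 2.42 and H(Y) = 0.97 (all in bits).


H(X|Y) = H(X,Y) - H(Y) = 2.42 - 0.97 = 1.45

1.45 bits


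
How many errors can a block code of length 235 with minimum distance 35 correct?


Correction capability = floor((d-1)/2) = floor((35-1)/2) = 17

17 errors


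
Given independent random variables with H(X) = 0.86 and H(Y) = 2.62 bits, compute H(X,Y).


For independent variables, H(X,Y) = H(X) + H(Y) = 0.86 + 2.62 = 3.48

3.48 bits


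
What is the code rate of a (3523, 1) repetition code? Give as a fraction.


Rate = k/n = 1/3523

1/3523


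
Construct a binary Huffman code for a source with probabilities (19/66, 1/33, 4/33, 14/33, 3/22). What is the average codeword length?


Huffman construction (repeatedly merge the two least-probable nodes; each merge adds 1 bit to every symbol beneath it): 1/33 + 4/33 = 5/33; 3/22 + 5/33 = 19/66; 19/66 + 19/66 = 19/33; 14/33 + 19/33 = 1. Resulting codeword lengths (in the order the probabilities were given): (2, 4, 4, 1, 3). L_avg = sum(p_i * l_i) = 19/66*2 + 1/33*4 + 4/33*4 + 14/33*1 + 3/22*3 = 133/66 = 2.0152

2.0152 bits


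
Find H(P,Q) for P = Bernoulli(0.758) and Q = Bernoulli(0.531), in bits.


H(P,Q) = -p*log2(q) - (1-p)*log2(1-q). -0.758*log2(0.531) = 0.692218; -0.242*log2(0.469) = 0.264346. H(P,Q) = 0.692218 + 0.264346 = 0.9566

0.9566 bits


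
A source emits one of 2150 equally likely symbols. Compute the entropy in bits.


H = log2(n) = log2(2150) = 11.0701

11.0701 bits


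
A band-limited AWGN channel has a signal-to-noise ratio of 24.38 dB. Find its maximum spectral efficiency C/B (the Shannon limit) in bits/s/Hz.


SNR_linear = 10^(24.38/10) = 274.1574; C/B = log2(1 + SNR_linear) = log2(1 + 274.1574) = 8.1041

8.1041 bits/s/Hz


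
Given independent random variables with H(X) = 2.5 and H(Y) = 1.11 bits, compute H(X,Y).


For independent variables, H(X,Y) = H(X) + H(Y) = 2.5 + 1.11 = 3.61

3.61 bits


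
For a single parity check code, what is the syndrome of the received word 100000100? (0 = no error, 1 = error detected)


Syndrome = XOR of all bits = 1 XOR 0 XOR 0 XOR 0 XOR 0 XOR 0 XOR 1 XOR 0 XOR 0 = 0

0


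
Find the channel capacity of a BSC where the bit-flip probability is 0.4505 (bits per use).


H(p) = -p*log2(p) - (1-p)*log2(1-p) = -0.4505*log2(0.4505) - 0.5495*log2(0.5495) = 0.518256 + 0.474663 = 0.9929. C = 1 - H(p) = 1 - 0.9929 = 0.0071

0.0071 bits


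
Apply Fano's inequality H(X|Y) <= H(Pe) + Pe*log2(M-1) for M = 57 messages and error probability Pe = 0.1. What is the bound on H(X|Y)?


H(Pe) = -Pe*log2(Pe) - (1-Pe)*log2(1-Pe) = -0.1*log2(0.1) - 0.9*log2(0.9) = 0.332193 + 0.136803 = 0.469. Pe*log2(M-1) = 0.1*log2(56) = 0.580735. Bound = H(Pe) + Pe*log2(M-1) = 0.332193 + 0.136803 + 0.580735 = 1.0497

1.0497 bits


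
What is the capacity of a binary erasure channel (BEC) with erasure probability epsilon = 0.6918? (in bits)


C = 1 - epsilon = 1 - 0.6918 = 0.3082

0.3082 bits


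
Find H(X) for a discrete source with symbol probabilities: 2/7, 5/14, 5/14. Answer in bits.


H = -sum(p_i * log2(p_i)). Terms: -(2/7)*log2(2/7) = 0.516387; -(5/14)*log2(5/14) = 0.530510; -(5/14)*log2(5/14) = 0.530510. H = 0.516387 + 0.530510 + 0.530510 = 1.5774

1.5774 bits


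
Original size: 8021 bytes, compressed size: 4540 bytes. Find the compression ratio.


Ratio = original / compressed = 8021 / 4540 = 1.7667

1.7667


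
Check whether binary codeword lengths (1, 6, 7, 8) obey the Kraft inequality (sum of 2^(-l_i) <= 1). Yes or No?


Kraft sum = sum(2^(-l_i)) = 0.5273, need <= 1. Result: satisfied (a binary prefix-free code with these lengths exists)

Yes


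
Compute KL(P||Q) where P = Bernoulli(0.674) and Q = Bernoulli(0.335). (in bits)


KL = p*log2(p/q) + (1-p)*log2((1-p)/(1-q)) = 0.674*log2(0.674/0.335) + 0.326*log2(0.326/0.665) = 0.3445

0.3445 bits


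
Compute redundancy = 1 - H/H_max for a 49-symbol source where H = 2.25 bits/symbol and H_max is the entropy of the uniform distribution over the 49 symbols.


H_max = log2(K) = log2(49) = 5.6147 bits/symbol. Redundancy = 1 - H/H_max = 1 - 2.25/5.6147 = 1 - 0.4007 = 0.5993

0.5993


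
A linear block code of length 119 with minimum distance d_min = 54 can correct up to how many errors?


Correction capability = floor((d-1)/2) = floor((54-1)/2) = 26

26 errors


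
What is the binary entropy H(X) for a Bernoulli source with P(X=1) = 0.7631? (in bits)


H = -p*log2(p) - (1-p)*log2(1-p). -0.7631*log2(0.7631) = 0.297652; -0.2369*log2(0.2369) = 0.492195. H = 0.297652 + 0.492195 = 0.7898

0.7898 bits


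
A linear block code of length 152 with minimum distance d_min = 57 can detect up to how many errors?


Detection capability = d_min - 1 = 57 - 1 = 56

56 errors


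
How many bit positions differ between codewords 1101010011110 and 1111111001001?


Count differing positions: . . ^ . ^ . ^ . ^ . ^ ^ ^ = 7 differences

7


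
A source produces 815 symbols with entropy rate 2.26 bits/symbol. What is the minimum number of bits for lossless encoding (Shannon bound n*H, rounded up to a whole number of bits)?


Minimum bits >= n * H = 815 * 2.26 = 1841.9, rounded up to a whole number of bits = 1842

1842 bits


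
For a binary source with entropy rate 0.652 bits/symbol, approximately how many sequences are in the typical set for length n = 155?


log2|A_typical| = nH = 155 * 0.652 = 101.06, so |A_typical| ~ 2^101.06 = 2.643e+30

2.643e+30


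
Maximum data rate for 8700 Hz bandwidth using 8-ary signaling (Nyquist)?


Rate = 2 * B * log2(M) = 2 * 8700 * 3.0 = 52200.0

52200.0 bps


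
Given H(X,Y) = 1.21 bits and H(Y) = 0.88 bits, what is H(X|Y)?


H(X|Y) = H(X,Y) - H(Y) = 1.21 - 0.88 = 0.33

0.33 bits


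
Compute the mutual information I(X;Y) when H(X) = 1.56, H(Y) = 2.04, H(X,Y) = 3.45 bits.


I(X;Y) = H(X) + H(Y) - H(X,Y) = 1.56 + 2.04 - 3.45 = 0.15

0.15 bits


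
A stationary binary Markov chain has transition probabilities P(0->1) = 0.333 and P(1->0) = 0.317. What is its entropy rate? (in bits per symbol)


Stationary distribution: pi_0 = p10/(p01+p10) = 0.4877, pi_1 = 0.5123. Entropy rate H' = pi_0*H(p01) + pi_1*H(p10) = 0.4877*0.918 + 0.5123*0.9011 = 0.9093

0.9093 bits/symbol


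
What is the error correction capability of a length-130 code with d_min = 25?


Correction capability = floor((d-1)/2) = floor((25-1)/2) = 12

12 errors


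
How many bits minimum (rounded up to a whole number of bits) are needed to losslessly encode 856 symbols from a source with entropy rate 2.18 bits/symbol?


Minimum bits >= n * H = 856 * 2.18 = 1866.08, rounded up to a whole number of bits = 1867

1867 bits


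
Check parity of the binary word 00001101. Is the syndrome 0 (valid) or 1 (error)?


Syndrome = XOR of all bits = 0 XOR 0 XOR 0 XOR 0 XOR 1 XOR 1 XOR 0 XOR 1 = 1

1


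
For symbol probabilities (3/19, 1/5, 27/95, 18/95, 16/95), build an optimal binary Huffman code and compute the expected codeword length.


Huffman construction (repeatedly merge the two least-probable nodes; each merge adds 1 bit to every symbol beneath it): 3/19 + 16/95 = 31/95; 18/95 + 1/5 = 37/95; 27/95 + 31/95 = 58/95; 37/95 + 58/95 = 1. Resulting codeword lengths (in the order the probabilities were given): (3, 2, 2, 2, 3). L_avg = sum(p_i * l_i) = 3/19*3 + 1/5*2 + 27/95*2 + 18/95*2 + 16/95*3 = 221/95 = 2.3263

2.3263 bits


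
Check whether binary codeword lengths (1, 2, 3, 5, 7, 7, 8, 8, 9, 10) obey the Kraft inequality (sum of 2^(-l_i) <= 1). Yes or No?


Kraft sum = sum(2^(-l_i)) = 0.9326, need <= 1. Result: satisfied (a binary prefix-free code with these lengths exists)

Yes


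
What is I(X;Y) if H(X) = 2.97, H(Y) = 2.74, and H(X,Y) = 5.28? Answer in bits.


I(X;Y) = H(X) + H(Y) - H(X,Y) = 2.97 + 2.74 - 5.28 = 0.43

0.43 bits


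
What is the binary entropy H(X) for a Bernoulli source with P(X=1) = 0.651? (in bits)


H = -p*log2(p) - (1-p)*log2(1-p). -0.651*log2(0.651) = 0.403145; -0.349*log2(0.349) = 0.530027. H = 0.403145 + 0.530027 = 0.9332

0.9332 bits


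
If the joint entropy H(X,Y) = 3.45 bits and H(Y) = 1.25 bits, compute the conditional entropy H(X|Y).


H(X|Y) = H(X,Y) - H(Y) = 3.45 - 1.25 = 2.2

2.2 bits


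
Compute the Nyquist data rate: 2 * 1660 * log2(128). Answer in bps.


Rate = 2 * B * log2(M) = 2 * 1660 * 7.0 = 23240.0

23240.0 bps


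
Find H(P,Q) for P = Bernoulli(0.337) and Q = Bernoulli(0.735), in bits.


H(P,Q) = -p*log2(q) - (1-p)*log2(1-q). -0.337*log2(0.735) = 0.149690; -0.663*log2(0.265) = 1.270265. H(P,Q) = 0.149690 + 1.270265 = 1.42

1.42 bits


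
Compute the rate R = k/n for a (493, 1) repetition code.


Rate = k/n = 1/493

1/493


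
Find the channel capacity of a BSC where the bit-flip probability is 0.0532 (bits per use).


H(p) = -p*log2(p) - (1-p)*log2(1-p) = -0.0532*log2(0.0532) - 0.9468*log2(0.9468) = 0.225165 + 0.074673 = 0.2998. C = 1 - H(p) = 1 - 0.2998 = 0.7002

0.7002 bits


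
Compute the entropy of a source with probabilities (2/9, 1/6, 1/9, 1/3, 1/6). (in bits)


H = -sum(p_i * log2(p_i)). Terms: -(2/9)*log2(2/9) = 0.482206; -(1/6)*log2(1/6) = 0.430827; -(1/9)*log2(1/9) = 0.352214; -(1/3)*log2(1/3) = 0.528321; -(1/6)*log2(1/6) = 0.430827. H = 0.482206 + 0.430827 + 0.352214 + 0.528321 + 0.430827 = 2.2244

2.2244 bits


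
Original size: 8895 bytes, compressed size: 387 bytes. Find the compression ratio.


Ratio = original / compressed = 8895 / 387 = 22.9845

22.9845


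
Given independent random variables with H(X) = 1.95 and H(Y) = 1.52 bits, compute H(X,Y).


For independent variables, H(X,Y) = H(X) + H(Y) = 1.95 + 1.52 = 3.47

3.47 bits


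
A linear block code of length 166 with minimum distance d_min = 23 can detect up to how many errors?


Detection capability = d_min - 1 = 23 - 1 = 22

22 errors


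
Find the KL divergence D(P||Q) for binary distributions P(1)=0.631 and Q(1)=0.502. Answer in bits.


KL = p*log2(p/q) + (1-p)*log2((1-p)/(1-q)) = 0.631*log2(0.631/0.502) + 0.369*log2(0.369/0.498) = 0.0486

0.0486 bits


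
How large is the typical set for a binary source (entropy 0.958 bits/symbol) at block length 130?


log2|A_typical| = nH = 130 * 0.958 = 124.54, so |A_typical| ~ 2^124.54 = 3.092e+37

3.092e+37


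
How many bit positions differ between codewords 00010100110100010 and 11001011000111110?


Count differing positions: ^ ^ . ^ ^ ^ ^ ^ ^ ^ . . ^ ^ ^ . . = 12 differences

12
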